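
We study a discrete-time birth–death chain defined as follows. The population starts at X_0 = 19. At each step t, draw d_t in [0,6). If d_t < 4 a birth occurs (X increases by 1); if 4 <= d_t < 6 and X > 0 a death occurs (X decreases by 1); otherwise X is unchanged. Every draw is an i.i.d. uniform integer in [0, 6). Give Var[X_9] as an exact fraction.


8

X can drop by at most 1 per step and X_0 = 19 > T = 9, so X_t >= 19 − t >= 10 > 0 for every t <= 9: the floor at 0 (the 'and X > 0' condition) never binds. Hence X_9 = X_0 + Σ_{t<9} Y_t with i.i.d. increments Y_t = y(d_t) ∈ {+1, −1, 0}.
Outcome values over d=0..5: [1, 1, 1, 1, -1, -1]
Σy = 2, Σy² = 6, M = 6
μ = 2/6 = 1/3,  σ² = 6/6 − (1/3)² = 8/9
Independent increments: Var[X_9] = 9·σ² = 9·(8/9) = 8


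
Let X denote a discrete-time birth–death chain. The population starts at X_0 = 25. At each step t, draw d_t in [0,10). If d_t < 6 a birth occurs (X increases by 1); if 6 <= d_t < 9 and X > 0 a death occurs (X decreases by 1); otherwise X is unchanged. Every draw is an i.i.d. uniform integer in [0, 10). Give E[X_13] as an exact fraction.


289/10

X can drop by at most 1 per step and X_0 = 25 > T = 13, so X_t >= 25 − t >= 12 > 0 for every t <= 13: the floor at 0 (the 'and X > 0' condition) never binds. Hence X_13 = X_0 + Σ_{t<13} Y_t with i.i.d. increments Y_t = y(d_t) ∈ {+1, −1, 0}.
Outcome values over d=0..9: [1, 1, 1, 1, 1, 1, -1, -1, -1, 0]
Σy = 3, Σy² = 9, M = 10
μ = 3/10 = 3/10,  σ² = 9/10 − (3/10)² = 81/100
E[X_13] = 25 + 13·(3/10) = 289/10


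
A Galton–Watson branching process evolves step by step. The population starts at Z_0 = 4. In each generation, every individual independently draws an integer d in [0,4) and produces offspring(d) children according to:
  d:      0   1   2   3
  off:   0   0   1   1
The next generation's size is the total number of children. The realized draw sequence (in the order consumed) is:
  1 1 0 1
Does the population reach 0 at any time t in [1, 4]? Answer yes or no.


gen 0: Z_0=4, draws=[1, 1, 0, 1], offspring=[0, 0, 0, 0], Z_1=0
gen 1: Z_1=0, draws=[], offspring=[], Z_2=0
gen 2: Z_2=0, draws=[], offspring=[], Z_3=0
gen 3: Z_3=0, draws=[], offspring=[], Z_4=0

yes


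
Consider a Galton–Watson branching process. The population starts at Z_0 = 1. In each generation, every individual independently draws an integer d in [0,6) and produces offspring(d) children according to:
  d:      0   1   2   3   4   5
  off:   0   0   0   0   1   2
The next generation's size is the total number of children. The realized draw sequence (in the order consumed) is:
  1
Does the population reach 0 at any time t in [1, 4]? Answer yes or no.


yes

gen 0: Z_0=1, draws=[1], offspring=[0], Z_1=0
gen 1: Z_1=0, draws=[], offspring=[], Z_2=0
gen 2: Z_2=0, draws=[], offspring=[], Z_3=0
gen 3: Z_3=0, draws=[], offspring=[], Z_4=0


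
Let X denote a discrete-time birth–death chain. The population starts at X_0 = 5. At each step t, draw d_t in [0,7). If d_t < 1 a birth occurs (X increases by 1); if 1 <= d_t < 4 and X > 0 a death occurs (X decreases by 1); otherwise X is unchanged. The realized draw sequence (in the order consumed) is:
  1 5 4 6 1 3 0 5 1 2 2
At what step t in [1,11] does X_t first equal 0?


11

t=0: X=5, d=1 → death, X_1=4
t=1: X=4, d=5 → hold, X_2=4
t=2: X=4, d=4 → hold, X_3=4
t=3: X=4, d=6 → hold, X_4=4
t=4: X=4, d=1 → death, X_5=3
t=5: X=3, d=3 → death, X_6=2
t=6: X=2, d=0 → birth, X_7=3
t=7: X=3, d=5 → hold, X_8=3
t=8: X=3, d=1 → death, X_9=2
t=9: X=2, d=2 → death, X_10=1
t=10: X=1, d=2 → death, X_11=0


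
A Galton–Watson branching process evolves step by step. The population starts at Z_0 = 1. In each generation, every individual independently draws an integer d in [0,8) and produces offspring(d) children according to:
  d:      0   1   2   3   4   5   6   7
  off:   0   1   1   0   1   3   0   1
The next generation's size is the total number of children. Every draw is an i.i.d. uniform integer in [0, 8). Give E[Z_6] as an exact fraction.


117649/262144

Outcome values over d=0..7: [0, 1, 1, 0, 1, 3, 0, 1]
Σy = 7, Σy² = 13, M = 8
μ = 7/8 = 7/8,  σ² = 13/8 − (7/8)² = 55/64
E[Z_0] = 1
E[Z_1] = 7/8·E[Z_0] = 7/8
E[Z_2] = 7/8·E[Z_1] = 49/64
E[Z_3] = 7/8·E[Z_2] = 343/512
E[Z_4] = 7/8·E[Z_3] = 2401/4096
E[Z_5] = 7/8·E[Z_4] = 16807/32768
E[Z_6] = 7/8·E[Z_5] = 117649/262144


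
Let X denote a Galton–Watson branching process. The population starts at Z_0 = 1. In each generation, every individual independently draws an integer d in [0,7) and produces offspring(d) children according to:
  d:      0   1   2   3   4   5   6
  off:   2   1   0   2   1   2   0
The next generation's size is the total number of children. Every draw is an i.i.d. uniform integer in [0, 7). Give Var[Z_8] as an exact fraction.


785220076830720/33232930569601

Outcome values over d=0..6: [2, 1, 0, 2, 1, 2, 0]
Σy = 8, Σy² = 14, M = 7
μ = 8/7 = 8/7,  σ² = 14/7 − (8/7)² = 34/49
V_0 = 0, E_0 = 1
V_1 = 34/49·E_0 + (8/7)²·V_0 = 34/49;  E_1 = 8/7
V_2 = 34/49·E_1 + (8/7)²·V_1 = 4080/2401;  E_2 = 64/49
V_3 = 34/49·E_2 + (8/7)²·V_2 = 367744/117649;  E_3 = 512/343
V_4 = 34/49·E_3 + (8/7)²·V_3 = 29506560/5764801;  E_4 = 4096/2401
V_5 = 34/49·E_4 + (8/7)²·V_4 = 2222792704/282475249;  E_5 = 32768/16807
V_6 = 34/49·E_5 + (8/7)²·V_5 = 160983613440/13841287201;  E_6 = 262144/117649
V_7 = 34/49·E_6 + (8/7)²·V_6 = 11351544561664/678223072849;  E_7 = 2097152/823543
V_8 = 34/49·E_7 + (8/7)²·V_7 = 785220076830720/33232930569601;  E_8 = 16777216/5764801


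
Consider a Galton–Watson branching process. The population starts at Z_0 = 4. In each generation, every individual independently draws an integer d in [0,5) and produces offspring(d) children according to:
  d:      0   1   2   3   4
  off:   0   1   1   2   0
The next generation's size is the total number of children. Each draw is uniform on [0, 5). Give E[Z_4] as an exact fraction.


Outcome values over d=0..4: [0, 1, 1, 2, 0]
Σy = 4, Σy² = 6, M = 5
μ = 4/5 = 4/5,  σ² = 6/5 − (4/5)² = 14/25
E[Z_0] = 4
E[Z_1] = 4/5·E[Z_0] = 16/5
E[Z_2] = 4/5·E[Z_1] = 64/25
E[Z_3] = 4/5·E[Z_2] = 256/125
E[Z_4] = 4/5·E[Z_3] = 1024/625

1024/625


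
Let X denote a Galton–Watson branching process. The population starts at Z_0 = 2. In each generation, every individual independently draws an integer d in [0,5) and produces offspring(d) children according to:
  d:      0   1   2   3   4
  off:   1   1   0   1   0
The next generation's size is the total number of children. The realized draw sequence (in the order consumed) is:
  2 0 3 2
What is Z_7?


gen 0: Z_0=2, draws=[2, 0], offspring=[0, 1], Z_1=1
gen 1: Z_1=1, draws=[3], offspring=[1], Z_2=1
gen 2: Z_2=1, draws=[2], offspring=[0], Z_3=0
gen 3: Z_3=0, draws=[], offspring=[], Z_4=0
gen 4: Z_4=0, draws=[], offspring=[], Z_5=0
gen 5: Z_5=0, draws=[], offspring=[], Z_6=0
gen 6: Z_6=0, draws=[], offspring=[], Z_7=0

0


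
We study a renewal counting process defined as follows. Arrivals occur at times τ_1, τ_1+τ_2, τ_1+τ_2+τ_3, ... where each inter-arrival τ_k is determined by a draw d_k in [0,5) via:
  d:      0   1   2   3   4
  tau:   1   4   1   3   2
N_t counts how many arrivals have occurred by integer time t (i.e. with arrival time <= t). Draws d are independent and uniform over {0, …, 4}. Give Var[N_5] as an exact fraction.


Inter-arrival values over d=0..4: [1, 4, 1, 3, 2]
Each d has probability 1/5, so the pmf of τ is: f(1) = 2/5, f(2) = 1/5, f(3) = 1/5, f(4) = 1/5
Let p_n(j) = P(N_n = j), with p_0 = [1]. Condition on τ_1: p_n(0) = P(τ > n), and for j >= 1, p_n(j) = Σ_{k<=n} f(k)·p_{n−k}(j−1)
p_1 = [3/5, 2/5]  (j = 0..1)
p_2 = [2/5, 11/25, 4/25]  (j = 0..2)
p_3 = [1/5, 12/25, 32/125, 8/125]  (j = 0..3)
p_4 = [0, 12/25, 9/25, 84/625, 16/625]  (j = 0..4)
p_5 = [0, 6/25, 57/125, 142/625, 208/3125, 32/3125]  (j = 0..5)
E[N_5] = Σ j·p_5(j) = 6722/3125;  E[N_5²] = Σ j²·p_5(j) = 16968/3125
Var[N_5] = 16968/3125 − (6722/3125)² = 7839716/9765625

7839716/9765625


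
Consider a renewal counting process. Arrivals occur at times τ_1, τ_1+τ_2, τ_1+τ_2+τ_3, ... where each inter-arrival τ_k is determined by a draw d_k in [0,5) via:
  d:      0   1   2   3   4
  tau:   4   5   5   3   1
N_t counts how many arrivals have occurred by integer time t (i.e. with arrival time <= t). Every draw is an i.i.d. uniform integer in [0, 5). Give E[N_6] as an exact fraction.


Inter-arrival values over d=0..4: [4, 5, 5, 3, 1]
Each d has probability 1/5, so the pmf of τ is: f(1) = 1/5, f(3) = 1/5, f(4) = 1/5, f(5) = 2/5
Renewal equation for m(n) = E[N_n]: condition on τ_1 = k (if k <= n, one arrival plus a fresh copy on the remaining n−k steps): m(n) = F(n) + Σ_{k<=n} f(k)·m(n−k), where F(n) = P(τ <= n) and m(0) = 0
m(1) = F(1) = 1/5
m(2) = F(2) + f(1)·m(1) = 1/5 + 1/5·1/5 = 6/25
m(3) = F(3) + f(1)·m(2) = 2/5 + 1/5·6/25 = 56/125
m(4) = F(4) + f(1)·m(3) + f(3)·m(1) = 3/5 + 1/5·56/125 + 1/5·1/5 = 456/625
m(5) = F(5) + f(1)·m(4) + f(3)·m(2) + f(4)·m(1) = 1 + 1/5·456/625 + 1/5·6/25 + 1/5·1/5 = 3856/3125
m(6) = F(6) + f(1)·m(5) + f(3)·m(3) + f(4)·m(2) + f(5)·m(1) = 1 + 1/5·3856/3125 + 1/5·56/125 + 1/5·6/25 + 2/5·1/5 = 22881/15625
E[N_6] = m(6) = 22881/15625

22881/15625


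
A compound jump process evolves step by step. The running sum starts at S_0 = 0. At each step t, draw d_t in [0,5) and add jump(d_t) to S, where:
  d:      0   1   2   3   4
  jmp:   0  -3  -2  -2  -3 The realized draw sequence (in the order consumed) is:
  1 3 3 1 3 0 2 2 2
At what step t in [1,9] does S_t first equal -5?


2

t=0: S=0, d=1, jump=-3, S_1=-3
t=1: S=-3, d=3, jump=-2, S_2=-5
t=2: S=-5, d=3, jump=-2, S_3=-7
t=3: S=-7, d=1, jump=-3, S_4=-10
t=4: S=-10, d=3, jump=-2, S_5=-12
t=5: S=-12, d=0, jump=0, S_6=-12
t=6: S=-12, d=2, jump=-2, S_7=-14
t=7: S=-14, d=2, jump=-2, S_8=-16
t=8: S=-16, d=2, jump=-2, S_9=-18


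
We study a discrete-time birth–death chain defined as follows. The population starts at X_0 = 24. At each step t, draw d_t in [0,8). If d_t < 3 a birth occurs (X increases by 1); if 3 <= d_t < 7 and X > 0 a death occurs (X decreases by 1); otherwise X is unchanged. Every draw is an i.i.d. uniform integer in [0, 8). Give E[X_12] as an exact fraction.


45/2

X can drop by at most 1 per step and X_0 = 24 > T = 12, so X_t >= 24 − t >= 12 > 0 for every t <= 12: the floor at 0 (the 'and X > 0' condition) never binds. Hence X_12 = X_0 + Σ_{t<12} Y_t with i.i.d. increments Y_t = y(d_t) ∈ {+1, −1, 0}.
Outcome values over d=0..7: [1, 1, 1, -1, -1, -1, -1, 0]
Σy = -1, Σy² = 7, M = 8
μ = -1/8 = -1/8,  σ² = 7/8 − (-1/8)² = 55/64
E[X_12] = 24 + 12·(-1/8) = 45/2


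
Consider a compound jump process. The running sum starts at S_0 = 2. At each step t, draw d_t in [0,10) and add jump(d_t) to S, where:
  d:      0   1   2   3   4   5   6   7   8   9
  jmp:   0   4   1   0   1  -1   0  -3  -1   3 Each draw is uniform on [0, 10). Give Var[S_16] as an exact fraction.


1456/25

Outcome values over d=0..9: [0, 4, 1, 0, 1, -1, 0, -3, -1, 3]
Σy = 4, Σy² = 38, M = 10
μ = 4/10 = 2/5,  σ² = 38/10 − (2/5)² = 91/25
Independent increments: Var[S_16] = 16·σ² = 16·(91/25) = 1456/25


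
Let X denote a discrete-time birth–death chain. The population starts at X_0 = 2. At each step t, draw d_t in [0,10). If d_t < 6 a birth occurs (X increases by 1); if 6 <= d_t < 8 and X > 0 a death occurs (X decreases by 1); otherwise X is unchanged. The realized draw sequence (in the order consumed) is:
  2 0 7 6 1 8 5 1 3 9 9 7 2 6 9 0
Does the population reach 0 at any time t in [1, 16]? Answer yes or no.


no

t=0: X=2, d=2 → birth, X_1=3
t=1: X=3, d=0 → birth, X_2=4
t=2: X=4, d=7 → death, X_3=3
t=3: X=3, d=6 → death, X_4=2
t=4: X=2, d=1 → birth, X_5=3
t=5: X=3, d=8 → hold, X_6=3
t=6: X=3, d=5 → birth, X_7=4
t=7: X=4, d=1 → birth, X_8=5
t=8: X=5, d=3 → birth, X_9=6
t=9: X=6, d=9 → hold, X_10=6
t=10: X=6, d=9 → hold, X_11=6
t=11: X=6, d=7 → death, X_12=5
t=12: X=5, d=2 → birth, X_13=6
t=13: X=6, d=6 → death, X_14=5
t=14: X=5, d=9 → hold, X_15=5
t=15: X=5, d=0 → birth, X_16=6


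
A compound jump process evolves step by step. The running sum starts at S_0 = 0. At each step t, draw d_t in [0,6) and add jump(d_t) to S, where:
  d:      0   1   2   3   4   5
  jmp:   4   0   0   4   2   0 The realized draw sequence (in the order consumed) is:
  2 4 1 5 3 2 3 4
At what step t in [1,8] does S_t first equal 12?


t=0: S=0, d=2, jump=0, S_1=0
t=1: S=0, d=4, jump=2, S_2=2
t=2: S=2, d=1, jump=0, S_3=2
t=3: S=2, d=5, jump=0, S_4=2
t=4: S=2, d=3, jump=4, S_5=6
t=5: S=6, d=2, jump=0, S_6=6
t=6: S=6, d=3, jump=4, S_7=10
t=7: S=10, d=4, jump=2, S_8=12

8


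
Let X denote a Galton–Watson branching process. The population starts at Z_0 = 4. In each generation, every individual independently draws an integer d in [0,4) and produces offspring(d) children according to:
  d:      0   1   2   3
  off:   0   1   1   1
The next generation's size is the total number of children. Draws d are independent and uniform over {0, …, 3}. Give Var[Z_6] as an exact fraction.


2454543/4194304

Outcome values over d=0..3: [0, 1, 1, 1]
Σy = 3, Σy² = 3, M = 4
μ = 3/4 = 3/4,  σ² = 3/4 − (3/4)² = 3/16
V_0 = 0, E_0 = 4
V_1 = 3/16·E_0 + (3/4)²·V_0 = 3/4;  E_1 = 3
V_2 = 3/16·E_1 + (3/4)²·V_1 = 63/64;  E_2 = 9/4
V_3 = 3/16·E_2 + (3/4)²·V_2 = 999/1024;  E_3 = 27/16
V_4 = 3/16·E_3 + (3/4)²·V_3 = 14175/16384;  E_4 = 81/64
V_5 = 3/16·E_4 + (3/4)²·V_4 = 189783/262144;  E_5 = 243/256
V_6 = 3/16·E_5 + (3/4)²·V_5 = 2454543/4194304;  E_6 = 729/1024


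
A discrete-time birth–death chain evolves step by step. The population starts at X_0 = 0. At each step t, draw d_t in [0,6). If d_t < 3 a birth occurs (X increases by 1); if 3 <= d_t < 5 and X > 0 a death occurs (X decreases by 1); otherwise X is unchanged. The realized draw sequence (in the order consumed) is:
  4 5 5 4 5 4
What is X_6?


t=0: X=0, d=4 → hold, X_1=0
t=1: X=0, d=5 → hold, X_2=0
t=2: X=0, d=5 → hold, X_3=0
t=3: X=0, d=4 → hold, X_4=0
t=4: X=0, d=5 → hold, X_5=0
t=5: X=0, d=4 → hold, X_6=0

0


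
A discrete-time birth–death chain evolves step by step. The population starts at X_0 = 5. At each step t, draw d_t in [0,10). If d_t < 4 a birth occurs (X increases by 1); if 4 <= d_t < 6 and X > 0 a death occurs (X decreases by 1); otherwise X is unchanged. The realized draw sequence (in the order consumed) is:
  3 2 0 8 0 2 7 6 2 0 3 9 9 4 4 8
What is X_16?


11

t=0: X=5, d=3 → birth, X_1=6
t=1: X=6, d=2 → birth, X_2=7
t=2: X=7, d=0 → birth, X_3=8
t=3: X=8, d=8 → hold, X_4=8
t=4: X=8, d=0 → birth, X_5=9
t=5: X=9, d=2 → birth, X_6=10
t=6: X=10, d=7 → hold, X_7=10
t=7: X=10, d=6 → hold, X_8=10
t=8: X=10, d=2 → birth, X_9=11
t=9: X=11, d=0 → birth, X_10=12
t=10: X=12, d=3 → birth, X_11=13
t=11: X=13, d=9 → hold, X_12=13
t=12: X=13, d=9 → hold, X_13=13
t=13: X=13, d=4 → death, X_14=12
t=14: X=12, d=4 → death, X_15=11
t=15: X=11, d=8 → hold, X_16=11


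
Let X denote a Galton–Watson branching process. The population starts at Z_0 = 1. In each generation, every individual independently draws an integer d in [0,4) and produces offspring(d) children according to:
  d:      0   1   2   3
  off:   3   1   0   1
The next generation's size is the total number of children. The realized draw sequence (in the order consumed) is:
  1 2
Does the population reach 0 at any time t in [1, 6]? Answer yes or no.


yes

gen 0: Z_0=1, draws=[1], offspring=[1], Z_1=1
gen 1: Z_1=1, draws=[2], offspring=[0], Z_2=0
gen 2: Z_2=0, draws=[], offspring=[], Z_3=0
gen 3: Z_3=0, draws=[], offspring=[], Z_4=0
gen 4: Z_4=0, draws=[], offspring=[], Z_5=0
gen 5: Z_5=0, draws=[], offspring=[], Z_6=0


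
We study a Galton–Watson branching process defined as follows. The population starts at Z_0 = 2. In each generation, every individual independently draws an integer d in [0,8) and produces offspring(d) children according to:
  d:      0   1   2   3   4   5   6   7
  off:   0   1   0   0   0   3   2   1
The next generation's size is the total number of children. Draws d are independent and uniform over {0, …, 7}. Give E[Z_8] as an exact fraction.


5764801/8388608

Outcome values over d=0..7: [0, 1, 0, 0, 0, 3, 2, 1]
Σy = 7, Σy² = 15, M = 8
μ = 7/8 = 7/8,  σ² = 15/8 − (7/8)² = 71/64
E[Z_0] = 2
E[Z_1] = 7/8·E[Z_0] = 7/4
E[Z_2] = 7/8·E[Z_1] = 49/32
E[Z_3] = 7/8·E[Z_2] = 343/256
E[Z_4] = 7/8·E[Z_3] = 2401/2048
E[Z_5] = 7/8·E[Z_4] = 16807/16384
E[Z_6] = 7/8·E[Z_5] = 117649/131072
E[Z_7] = 7/8·E[Z_6] = 823543/1048576
E[Z_8] = 7/8·E[Z_7] = 5764801/8388608


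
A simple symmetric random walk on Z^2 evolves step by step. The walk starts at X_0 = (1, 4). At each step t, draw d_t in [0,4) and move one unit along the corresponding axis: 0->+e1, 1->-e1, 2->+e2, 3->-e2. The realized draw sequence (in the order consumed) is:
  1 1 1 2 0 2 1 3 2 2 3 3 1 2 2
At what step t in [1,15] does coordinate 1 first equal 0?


t=0: X=(1, 4), d=1 → -e1, X_1=(0, 4)
t=1: X=(0, 4), d=1 → -e1, X_2=(-1, 4)
t=2: X=(-1, 4), d=1 → -e1, X_3=(-2, 4)
t=3: X=(-2, 4), d=2 → +e2, X_4=(-2, 5)
t=4: X=(-2, 5), d=0 → +e1, X_5=(-1, 5)
t=5: X=(-1, 5), d=2 → +e2, X_6=(-1, 6)
t=6: X=(-1, 6), d=1 → -e1, X_7=(-2, 6)
t=7: X=(-2, 6), d=3 → -e2, X_8=(-2, 5)
t=8: X=(-2, 5), d=2 → +e2, X_9=(-2, 6)
t=9: X=(-2, 6), d=2 → +e2, X_10=(-2, 7)
t=10: X=(-2, 7), d=3 → -e2, X_11=(-2, 6)
t=11: X=(-2, 6), d=3 → -e2, X_12=(-2, 5)
t=12: X=(-2, 5), d=1 → -e1, X_13=(-3, 5)
t=13: X=(-3, 5), d=2 → +e2, X_14=(-3, 6)
t=14: X=(-3, 6), d=2 → +e2, X_15=(-3, 7)

1


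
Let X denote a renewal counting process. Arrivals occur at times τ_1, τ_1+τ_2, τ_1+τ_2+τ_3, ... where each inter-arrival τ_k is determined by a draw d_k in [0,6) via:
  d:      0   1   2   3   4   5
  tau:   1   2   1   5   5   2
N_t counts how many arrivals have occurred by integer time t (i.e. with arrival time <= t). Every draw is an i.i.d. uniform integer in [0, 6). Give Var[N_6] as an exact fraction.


Inter-arrival values over d=0..5: [1, 2, 1, 5, 5, 2]
Each d has probability 1/6, so the pmf of τ is: f(1) = 1/3, f(2) = 1/3, f(5) = 1/3
Let p_n(j) = P(N_n = j), with p_0 = [1]. Condition on τ_1: p_n(0) = P(τ > n), and for j >= 1, p_n(j) = Σ_{k<=n} f(k)·p_{n−k}(j−1)
p_1 = [2/3, 1/3]  (j = 0..1)
p_2 = [1/3, 5/9, 1/9]  (j = 0..2)
p_3 = [1/3, 1/3, 8/27, 1/27]  (j = 0..3)
p_4 = [1/3, 2/9, 8/27, 11/81, 1/81]  (j = 0..4)
p_5 = [0, 5/9, 5/27, 16/81, 14/243, 1/243]  (j = 0..5)
p_6 = [0, 1/3, 10/27, 13/81, 1/9, 17/729, 1/729]  (j = 0..6)
E[N_6] = Σ j·p_6(j) = 1549/729;  E[N_6²] = Σ j²·p_6(j) = 4133/729
Var[N_6] = 4133/729 − (1549/729)² = 613556/531441

613556/531441


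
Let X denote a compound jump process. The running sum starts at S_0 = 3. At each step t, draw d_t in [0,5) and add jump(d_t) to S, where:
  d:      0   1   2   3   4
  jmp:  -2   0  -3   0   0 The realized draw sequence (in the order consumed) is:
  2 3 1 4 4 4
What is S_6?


t=0: S=3, d=2, jump=-3, S_1=0
t=1: S=0, d=3, jump=0, S_2=0
t=2: S=0, d=1, jump=0, S_3=0
t=3: S=0, d=4, jump=0, S_4=0
t=4: S=0, d=4, jump=0, S_5=0
t=5: S=0, d=4, jump=0, S_6=0

0


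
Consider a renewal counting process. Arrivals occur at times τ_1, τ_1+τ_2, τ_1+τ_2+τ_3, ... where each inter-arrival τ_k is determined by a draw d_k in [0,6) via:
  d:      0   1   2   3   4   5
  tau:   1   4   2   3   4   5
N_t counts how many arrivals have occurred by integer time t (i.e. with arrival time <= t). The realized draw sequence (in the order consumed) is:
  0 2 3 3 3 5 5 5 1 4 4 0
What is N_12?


5

draw d_1=0: τ_1=1, arrival time A_1=1
draw d_2=2: τ_2=2, arrival time A_2=3
draw d_3=3: τ_3=3, arrival time A_3=6
draw d_4=3: τ_4=3, arrival time A_4=9
draw d_5=3: τ_5=3, arrival time A_5=12
draw d_6=5: τ_6=5, arrival time A_6=17
draw d_7=5: τ_7=5, arrival time A_7=22
draw d_8=5: τ_8=5, arrival time A_8=27
draw d_9=1: τ_9=4, arrival time A_9=31
draw d_10=4: τ_10=4, arrival time A_10=35
draw d_11=4: τ_11=4, arrival time A_11=39
draw d_12=0: τ_12=1, arrival time A_12=40
N_t over t=0..12: 0:0 1:1 2:1 3:2 4:2 5:2 6:3 7:3 8:3 9:4 10:4 11:4 12:5


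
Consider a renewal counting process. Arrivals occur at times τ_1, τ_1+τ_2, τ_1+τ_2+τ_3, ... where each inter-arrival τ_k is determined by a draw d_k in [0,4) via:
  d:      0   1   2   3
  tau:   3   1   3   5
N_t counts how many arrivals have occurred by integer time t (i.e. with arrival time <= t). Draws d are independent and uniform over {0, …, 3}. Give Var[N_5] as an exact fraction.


Inter-arrival values over d=0..3: [3, 1, 3, 5]
Each d has probability 1/4, so the pmf of τ is: f(1) = 1/4, f(3) = 1/2, f(5) = 1/4
Let p_n(j) = P(N_n = j), with p_0 = [1]. Condition on τ_1: p_n(0) = P(τ > n), and for j >= 1, p_n(j) = Σ_{k<=n} f(k)·p_{n−k}(j−1)
p_1 = [3/4, 1/4]  (j = 0..1)
p_2 = [3/4, 3/16, 1/16]  (j = 0..2)
p_3 = [1/4, 11/16, 3/64, 1/64]  (j = 0..3)
p_4 = [1/4, 7/16, 19/64, 3/256, 1/256]  (j = 0..4)
p_5 = [0, 11/16, 13/64, 27/256, 3/1024, 1/1024]  (j = 0..5)
E[N_5] = Σ j·p_5(j) = 1461/1024;  E[N_5²] = Σ j²·p_5(j) = 2581/1024
Var[N_5] = 2581/1024 − (1461/1024)² = 508423/1048576

508423/1048576


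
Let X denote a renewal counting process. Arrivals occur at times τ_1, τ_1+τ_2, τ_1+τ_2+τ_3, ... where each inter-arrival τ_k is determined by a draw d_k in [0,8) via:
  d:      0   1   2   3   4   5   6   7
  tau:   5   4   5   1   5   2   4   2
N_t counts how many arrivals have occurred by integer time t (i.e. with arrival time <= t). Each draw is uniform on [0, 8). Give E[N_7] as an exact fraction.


Inter-arrival values over d=0..7: [5, 4, 5, 1, 5, 2, 4, 2]
Each d has probability 1/8, so the pmf of τ is: f(1) = 1/8, f(2) = 1/4, f(4) = 1/4, f(5) = 3/8
Renewal equation for m(n) = E[N_n]: condition on τ_1 = k (if k <= n, one arrival plus a fresh copy on the remaining n−k steps): m(n) = F(n) + Σ_{k<=n} f(k)·m(n−k), where F(n) = P(τ <= n) and m(0) = 0
m(1) = F(1) = 1/8
m(2) = F(2) + f(1)·m(1) = 3/8 + 1/8·1/8 = 25/64
m(3) = F(3) + f(1)·m(2) + f(2)·m(1) = 3/8 + 1/8·25/64 + 1/4·1/8 = 233/512
m(4) = F(4) + f(1)·m(3) + f(2)·m(2) = 5/8 + 1/8·233/512 + 1/4·25/64 = 3193/4096
m(5) = F(5) + f(1)·m(4) + f(2)·m(3) + f(4)·m(1) = 1 + 1/8·3193/4096 + 1/4·233/512 + 1/4·1/8 = 40713/32768
m(6) = F(6) + f(1)·m(5) + f(2)·m(4) + f(4)·m(2) + f(5)·m(1) = 1 + 1/8·40713/32768 + 1/4·3193/4096 + 1/4·25/64 + 3/8·1/8 = 391833/262144
m(7) = F(7) + f(1)·m(6) + f(2)·m(5) + f(4)·m(3) + f(5)·m(2) = 1 + 1/8·391833/262144 + 1/4·40713/32768 + 1/4·233/512 + 3/8·25/64 = 3686185/2097152
E[N_7] = m(7) = 3686185/2097152

3686185/2097152


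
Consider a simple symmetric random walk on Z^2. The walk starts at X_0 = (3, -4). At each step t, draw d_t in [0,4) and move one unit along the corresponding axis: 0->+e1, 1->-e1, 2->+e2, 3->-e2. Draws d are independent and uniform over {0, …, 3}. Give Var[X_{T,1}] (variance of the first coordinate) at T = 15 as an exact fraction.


15/2

Outcome values over d=0..3: [1, -1, 0, 0]
Σy = 0, Σy² = 2, M = 4
μ = 0/4 = 0,  σ² = 2/4 − (0)² = 1/2
Independent increments: Var[X_15] = 15·σ² = 15·(1/2) = 15/2


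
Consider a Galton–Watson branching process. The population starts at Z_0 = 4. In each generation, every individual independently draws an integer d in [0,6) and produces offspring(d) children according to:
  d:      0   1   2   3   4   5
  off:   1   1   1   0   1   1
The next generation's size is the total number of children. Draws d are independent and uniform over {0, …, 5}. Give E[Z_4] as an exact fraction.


625/324

Outcome values over d=0..5: [1, 1, 1, 0, 1, 1]
Σy = 5, Σy² = 5, M = 6
μ = 5/6 = 5/6,  σ² = 5/6 − (5/6)² = 5/36
E[Z_0] = 4
E[Z_1] = 5/6·E[Z_0] = 10/3
E[Z_2] = 5/6·E[Z_1] = 25/9
E[Z_3] = 5/6·E[Z_2] = 125/54
E[Z_4] = 5/6·E[Z_3] = 625/324


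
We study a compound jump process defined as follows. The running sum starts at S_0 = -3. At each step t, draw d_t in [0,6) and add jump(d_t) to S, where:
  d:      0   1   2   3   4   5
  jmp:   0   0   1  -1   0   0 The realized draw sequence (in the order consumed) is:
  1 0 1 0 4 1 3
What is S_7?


-4

t=0: S=-3, d=1, jump=0, S_1=-3
t=1: S=-3, d=0, jump=0, S_2=-3
t=2: S=-3, d=1, jump=0, S_3=-3
t=3: S=-3, d=0, jump=0, S_4=-3
t=4: S=-3, d=4, jump=0, S_5=-3
t=5: S=-3, d=1, jump=0, S_6=-3
t=6: S=-3, d=3, jump=-1, S_7=-4


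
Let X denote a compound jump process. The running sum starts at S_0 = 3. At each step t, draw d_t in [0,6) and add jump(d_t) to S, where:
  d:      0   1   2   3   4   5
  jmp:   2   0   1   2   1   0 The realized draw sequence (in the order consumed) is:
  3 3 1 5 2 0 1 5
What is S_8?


t=0: S=3, d=3, jump=2, S_1=5
t=1: S=5, d=3, jump=2, S_2=7
t=2: S=7, d=1, jump=0, S_3=7
t=3: S=7, d=5, jump=0, S_4=7
t=4: S=7, d=2, jump=1, S_5=8
t=5: S=8, d=0, jump=2, S_6=10
t=6: S=10, d=1, jump=0, S_7=10
t=7: S=10, d=5, jump=0, S_8=10

10


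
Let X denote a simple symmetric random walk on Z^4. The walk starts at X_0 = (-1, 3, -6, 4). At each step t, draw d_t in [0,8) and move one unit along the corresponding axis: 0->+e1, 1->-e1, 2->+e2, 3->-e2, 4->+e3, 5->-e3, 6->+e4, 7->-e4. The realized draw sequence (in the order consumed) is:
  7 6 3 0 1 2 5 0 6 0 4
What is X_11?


t=0: X=(-1, 3, -6, 4), d=7 → -e4, X_1=(-1, 3, -6, 3)
t=1: X=(-1, 3, -6, 3), d=6 → +e4, X_2=(-1, 3, -6, 4)
t=2: X=(-1, 3, -6, 4), d=3 → -e2, X_3=(-1, 2, -6, 4)
t=3: X=(-1, 2, -6, 4), d=0 → +e1, X_4=(0, 2, -6, 4)
t=4: X=(0, 2, -6, 4), d=1 → -e1, X_5=(-1, 2, -6, 4)
t=5: X=(-1, 2, -6, 4), d=2 → +e2, X_6=(-1, 3, -6, 4)
t=6: X=(-1, 3, -6, 4), d=5 → -e3, X_7=(-1, 3, -7, 4)
t=7: X=(-1, 3, -7, 4), d=0 → +e1, X_8=(0, 3, -7, 4)
t=8: X=(0, 3, -7, 4), d=6 → +e4, X_9=(0, 3, -7, 5)
t=9: X=(0, 3, -7, 5), d=0 → +e1, X_10=(1, 3, -7, 5)
t=10: X=(1, 3, -7, 5), d=4 → +e3, X_11=(1, 3, -6, 5)

(1, 3, -6, 5)


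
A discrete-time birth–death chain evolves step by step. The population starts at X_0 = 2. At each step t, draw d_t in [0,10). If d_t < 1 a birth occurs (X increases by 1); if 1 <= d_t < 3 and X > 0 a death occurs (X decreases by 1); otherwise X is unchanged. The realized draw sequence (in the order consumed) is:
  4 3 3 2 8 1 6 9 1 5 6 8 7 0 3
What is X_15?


1

t=0: X=2, d=4 → hold, X_1=2
t=1: X=2, d=3 → hold, X_2=2
t=2: X=2, d=3 → hold, X_3=2
t=3: X=2, d=2 → death, X_4=1
t=4: X=1, d=8 → hold, X_5=1
t=5: X=1, d=1 → death, X_6=0
t=6: X=0, d=6 → hold, X_7=0
t=7: X=0, d=9 → hold, X_8=0
t=8: X=0, d=1 → hold, X_9=0
t=9: X=0, d=5 → hold, X_10=0
t=10: X=0, d=6 → hold, X_11=0
t=11: X=0, d=8 → hold, X_12=0
t=12: X=0, d=7 → hold, X_13=0
t=13: X=0, d=0 → birth, X_14=1
t=14: X=1, d=3 → hold, X_15=1


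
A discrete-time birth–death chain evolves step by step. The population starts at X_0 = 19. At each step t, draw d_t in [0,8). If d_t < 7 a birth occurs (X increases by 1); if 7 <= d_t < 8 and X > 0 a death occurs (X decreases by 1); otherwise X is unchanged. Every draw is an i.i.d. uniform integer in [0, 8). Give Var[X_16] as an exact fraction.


X can drop by at most 1 per step and X_0 = 19 > T = 16, so X_t >= 19 − t >= 3 > 0 for every t <= 16: the floor at 0 (the 'and X > 0' condition) never binds. Hence X_16 = X_0 + Σ_{t<16} Y_t with i.i.d. increments Y_t = y(d_t) ∈ {+1, −1, 0}.
Outcome values over d=0..7: [1, 1, 1, 1, 1, 1, 1, -1]
Σy = 6, Σy² = 8, M = 8
μ = 6/8 = 3/4,  σ² = 8/8 − (3/4)² = 7/16
Independent increments: Var[X_16] = 16·σ² = 16·(7/16) = 7

7


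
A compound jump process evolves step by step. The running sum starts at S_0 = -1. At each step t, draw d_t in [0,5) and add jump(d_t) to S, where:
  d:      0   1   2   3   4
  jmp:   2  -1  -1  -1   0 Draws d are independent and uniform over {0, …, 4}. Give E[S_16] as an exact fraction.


-21/5

Outcome values over d=0..4: [2, -1, -1, -1, 0]
Σy = -1, Σy² = 7, M = 5
μ = -1/5 = -1/5,  σ² = 7/5 − (-1/5)² = 34/25
E[S_16] = -1 + 16·(-1/5) = -21/5


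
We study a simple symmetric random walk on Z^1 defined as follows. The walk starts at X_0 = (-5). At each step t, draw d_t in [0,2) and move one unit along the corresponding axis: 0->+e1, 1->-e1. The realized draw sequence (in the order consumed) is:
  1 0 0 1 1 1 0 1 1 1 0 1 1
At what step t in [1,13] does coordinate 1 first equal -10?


t=0: X=(-5), d=1 → -e1, X_1=(-6)
t=1: X=(-6), d=0 → +e1, X_2=(-5)
t=2: X=(-5), d=0 → +e1, X_3=(-4)
t=3: X=(-4), d=1 → -e1, X_4=(-5)
t=4: X=(-5), d=1 → -e1, X_5=(-6)
t=5: X=(-6), d=1 → -e1, X_6=(-7)
t=6: X=(-7), d=0 → +e1, X_7=(-6)
t=7: X=(-6), d=1 → -e1, X_8=(-7)
t=8: X=(-7), d=1 → -e1, X_9=(-8)
t=9: X=(-8), d=1 → -e1, X_10=(-9)
t=10: X=(-9), d=0 → +e1, X_11=(-8)
t=11: X=(-8), d=1 → -e1, X_12=(-9)
t=12: X=(-9), d=1 → -e1, X_13=(-10)

13


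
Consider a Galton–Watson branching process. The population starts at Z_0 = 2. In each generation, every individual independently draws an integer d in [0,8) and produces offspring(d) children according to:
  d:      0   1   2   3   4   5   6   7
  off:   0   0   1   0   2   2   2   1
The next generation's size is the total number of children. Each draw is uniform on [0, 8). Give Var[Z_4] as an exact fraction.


Outcome values over d=0..7: [0, 0, 1, 0, 2, 2, 2, 1]
Σy = 8, Σy² = 14, M = 8
μ = 8/8 = 1,  σ² = 14/8 − (1)² = 3/4
V_0 = 0, E_0 = 2
V_1 = 3/4·E_0 + (1)²·V_0 = 3/2;  E_1 = 2
V_2 = 3/4·E_1 + (1)²·V_1 = 3;  E_2 = 2
V_3 = 3/4·E_2 + (1)²·V_2 = 9/2;  E_3 = 2
V_4 = 3/4·E_3 + (1)²·V_3 = 6;  E_4 = 2

6


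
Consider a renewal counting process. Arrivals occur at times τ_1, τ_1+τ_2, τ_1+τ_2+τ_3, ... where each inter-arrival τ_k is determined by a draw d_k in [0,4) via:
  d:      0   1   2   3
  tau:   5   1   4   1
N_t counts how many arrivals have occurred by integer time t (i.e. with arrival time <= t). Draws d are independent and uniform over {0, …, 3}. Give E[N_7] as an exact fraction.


Inter-arrival values over d=0..3: [5, 1, 4, 1]
Each d has probability 1/4, so the pmf of τ is: f(1) = 1/2, f(4) = 1/4, f(5) = 1/4
Renewal equation for m(n) = E[N_n]: condition on τ_1 = k (if k <= n, one arrival plus a fresh copy on the remaining n−k steps): m(n) = F(n) + Σ_{k<=n} f(k)·m(n−k), where F(n) = P(τ <= n) and m(0) = 0
m(1) = F(1) = 1/2
m(2) = F(2) + f(1)·m(1) = 1/2 + 1/2·1/2 = 3/4
m(3) = F(3) + f(1)·m(2) = 1/2 + 1/2·3/4 = 7/8
m(4) = F(4) + f(1)·m(3) = 3/4 + 1/2·7/8 = 19/16
m(5) = F(5) + f(1)·m(4) + f(4)·m(1) = 1 + 1/2·19/16 + 1/4·1/2 = 55/32
m(6) = F(6) + f(1)·m(5) + f(4)·m(2) + f(5)·m(1) = 1 + 1/2·55/32 + 1/4·3/4 + 1/4·1/2 = 139/64
m(7) = F(7) + f(1)·m(6) + f(4)·m(3) + f(5)·m(2) = 1 + 1/2·139/64 + 1/4·7/8 + 1/4·3/4 = 319/128
E[N_7] = m(7) = 319/128

319/128


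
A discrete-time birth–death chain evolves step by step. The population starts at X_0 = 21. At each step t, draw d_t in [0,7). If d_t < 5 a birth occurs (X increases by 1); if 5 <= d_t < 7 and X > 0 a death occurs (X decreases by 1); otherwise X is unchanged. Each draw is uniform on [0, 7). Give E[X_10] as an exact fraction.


X can drop by at most 1 per step and X_0 = 21 > T = 10, so X_t >= 21 − t >= 11 > 0 for every t <= 10: the floor at 0 (the 'and X > 0' condition) never binds. Hence X_10 = X_0 + Σ_{t<10} Y_t with i.i.d. increments Y_t = y(d_t) ∈ {+1, −1, 0}.
Outcome values over d=0..6: [1, 1, 1, 1, 1, -1, -1]
Σy = 3, Σy² = 7, M = 7
μ = 3/7 = 3/7,  σ² = 7/7 − (3/7)² = 40/49
E[X_10] = 21 + 10·(3/7) = 177/7

177/7


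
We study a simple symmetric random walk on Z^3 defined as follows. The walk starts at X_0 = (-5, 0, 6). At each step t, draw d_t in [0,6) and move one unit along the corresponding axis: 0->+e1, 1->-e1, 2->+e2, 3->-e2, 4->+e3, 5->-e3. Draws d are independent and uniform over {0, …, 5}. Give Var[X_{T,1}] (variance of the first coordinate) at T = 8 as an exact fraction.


8/3

Outcome values over d=0..5: [1, -1, 0, 0, 0, 0]
Σy = 0, Σy² = 2, M = 6
μ = 0/6 = 0,  σ² = 2/6 − (0)² = 1/3
Independent increments: Var[X_8] = 8·σ² = 8·(1/3) = 8/3


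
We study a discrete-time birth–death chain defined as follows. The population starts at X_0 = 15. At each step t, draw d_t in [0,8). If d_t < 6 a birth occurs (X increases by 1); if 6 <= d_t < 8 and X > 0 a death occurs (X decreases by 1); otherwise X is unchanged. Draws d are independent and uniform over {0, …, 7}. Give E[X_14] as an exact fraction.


22

X can drop by at most 1 per step and X_0 = 15 > T = 14, so X_t >= 15 − t >= 1 > 0 for every t <= 14: the floor at 0 (the 'and X > 0' condition) never binds. Hence X_14 = X_0 + Σ_{t<14} Y_t with i.i.d. increments Y_t = y(d_t) ∈ {+1, −1, 0}.
Outcome values over d=0..7: [1, 1, 1, 1, 1, 1, -1, -1]
Σy = 4, Σy² = 8, M = 8
μ = 4/8 = 1/2,  σ² = 8/8 − (1/2)² = 3/4
E[X_14] = 15 + 14·(1/2) = 22


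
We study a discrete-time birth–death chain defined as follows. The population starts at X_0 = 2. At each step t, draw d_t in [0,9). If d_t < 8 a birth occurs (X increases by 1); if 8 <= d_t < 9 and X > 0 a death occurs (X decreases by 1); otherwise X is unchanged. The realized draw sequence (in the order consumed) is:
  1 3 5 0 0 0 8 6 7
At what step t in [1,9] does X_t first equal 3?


1

t=0: X=2, d=1 → birth, X_1=3
t=1: X=3, d=3 → birth, X_2=4
t=2: X=4, d=5 → birth, X_3=5
t=3: X=5, d=0 → birth, X_4=6
t=4: X=6, d=0 → birth, X_5=7
t=5: X=7, d=0 → birth, X_6=8
t=6: X=8, d=8 → death, X_7=7
t=7: X=7, d=6 → birth, X_8=8
t=8: X=8, d=7 → birth, X_9=9


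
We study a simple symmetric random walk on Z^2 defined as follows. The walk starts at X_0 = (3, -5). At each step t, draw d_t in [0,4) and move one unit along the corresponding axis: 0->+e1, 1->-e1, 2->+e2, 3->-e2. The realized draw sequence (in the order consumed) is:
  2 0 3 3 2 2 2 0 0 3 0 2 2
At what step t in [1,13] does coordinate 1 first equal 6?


t=0: X=(3, -5), d=2 → +e2, X_1=(3, -4)
t=1: X=(3, -4), d=0 → +e1, X_2=(4, -4)
t=2: X=(4, -4), d=3 → -e2, X_3=(4, -5)
t=3: X=(4, -5), d=3 → -e2, X_4=(4, -6)
t=4: X=(4, -6), d=2 → +e2, X_5=(4, -5)
t=5: X=(4, -5), d=2 → +e2, X_6=(4, -4)
t=6: X=(4, -4), d=2 → +e2, X_7=(4, -3)
t=7: X=(4, -3), d=0 → +e1, X_8=(5, -3)
t=8: X=(5, -3), d=0 → +e1, X_9=(6, -3)
t=9: X=(6, -3), d=3 → -e2, X_10=(6, -4)
t=10: X=(6, -4), d=0 → +e1, X_11=(7, -4)
t=11: X=(7, -4), d=2 → +e2, X_12=(7, -3)
t=12: X=(7, -3), d=2 → +e2, X_13=(7, -2)

9


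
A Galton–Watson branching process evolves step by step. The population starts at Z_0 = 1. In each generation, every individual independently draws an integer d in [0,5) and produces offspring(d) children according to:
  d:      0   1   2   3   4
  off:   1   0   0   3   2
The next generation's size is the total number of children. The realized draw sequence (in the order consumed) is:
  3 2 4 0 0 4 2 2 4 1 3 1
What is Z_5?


gen 0: Z_0=1, draws=[3], offspring=[3], Z_1=3
gen 1: Z_1=3, draws=[2, 4, 0], offspring=[0, 2, 1], Z_2=3
gen 2: Z_2=3, draws=[0, 4, 2], offspring=[1, 2, 0], Z_3=3
gen 3: Z_3=3, draws=[2, 4, 1], offspring=[0, 2, 0], Z_4=2
gen 4: Z_4=2, draws=[3, 1], offspring=[3, 0], Z_5=3

3


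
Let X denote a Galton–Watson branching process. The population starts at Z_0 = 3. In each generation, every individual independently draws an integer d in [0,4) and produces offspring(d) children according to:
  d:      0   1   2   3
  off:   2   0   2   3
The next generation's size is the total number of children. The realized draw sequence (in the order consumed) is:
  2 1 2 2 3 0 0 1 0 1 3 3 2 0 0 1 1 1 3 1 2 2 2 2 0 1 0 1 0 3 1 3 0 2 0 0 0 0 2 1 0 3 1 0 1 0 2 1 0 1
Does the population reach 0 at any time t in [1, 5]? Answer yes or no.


no

gen 0: Z_0=3, draws=[2, 1, 2], offspring=[2, 0, 2], Z_1=4
gen 1: Z_1=4, draws=[2, 3, 0, 0], offspring=[2, 3, 2, 2], Z_2=9
gen 2: Z_2=9, draws=[1, 0, 1, 3, 3, 2, 0, 0, 1], offspring=[0, 2, 0, 3, 3, 2, 2, 2, 0], Z_3=14
gen 3: Z_3=14, draws=[1, 1, 3, 1, 2, 2, 2, 2, 0, 1, 0, 1, 0, 3], offspring=[0, 0, 3, 0, 2, 2, 2, 2, 2, 0, 2, 0, 2, 3], Z_4=20
gen 4: Z_4=20, draws=[1, 3, 0, 2, 0, 0, 0, 0, 2, 1, 0, 3, 1, 0, 1, 0, 2, 1, 0, 1], offspring=[0, 3, 2, 2, 2, 2, 2, 2, 2, 0, 2, 3, 0, 2, 0, 2, 2, 0, 2, 0], Z_5=30


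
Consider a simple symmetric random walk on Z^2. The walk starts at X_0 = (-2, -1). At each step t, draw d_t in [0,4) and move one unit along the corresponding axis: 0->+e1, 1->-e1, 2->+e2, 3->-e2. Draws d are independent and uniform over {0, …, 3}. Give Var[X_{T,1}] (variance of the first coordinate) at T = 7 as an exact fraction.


7/2

Outcome values over d=0..3: [1, -1, 0, 0]
Σy = 0, Σy² = 2, M = 4
μ = 0/4 = 0,  σ² = 2/4 − (0)² = 1/2
Independent increments: Var[X_7] = 7·σ² = 7·(1/2) = 7/2


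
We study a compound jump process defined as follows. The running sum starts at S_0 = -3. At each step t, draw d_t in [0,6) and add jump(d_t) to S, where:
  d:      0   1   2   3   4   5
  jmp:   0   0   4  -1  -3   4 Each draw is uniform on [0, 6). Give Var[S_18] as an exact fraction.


118

Outcome values over d=0..5: [0, 0, 4, -1, -3, 4]
Σy = 4, Σy² = 42, M = 6
μ = 4/6 = 2/3,  σ² = 42/6 − (2/3)² = 59/9
Independent increments: Var[S_18] = 18·σ² = 18·(59/9) = 118


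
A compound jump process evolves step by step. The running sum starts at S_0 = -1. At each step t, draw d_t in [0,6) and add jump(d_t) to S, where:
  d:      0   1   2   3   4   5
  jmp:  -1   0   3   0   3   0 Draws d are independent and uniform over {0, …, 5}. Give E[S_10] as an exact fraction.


Outcome values over d=0..5: [-1, 0, 3, 0, 3, 0]
Σy = 5, Σy² = 19, M = 6
μ = 5/6 = 5/6,  σ² = 19/6 − (5/6)² = 89/36
E[S_10] = -1 + 10·(5/6) = 22/3

22/3


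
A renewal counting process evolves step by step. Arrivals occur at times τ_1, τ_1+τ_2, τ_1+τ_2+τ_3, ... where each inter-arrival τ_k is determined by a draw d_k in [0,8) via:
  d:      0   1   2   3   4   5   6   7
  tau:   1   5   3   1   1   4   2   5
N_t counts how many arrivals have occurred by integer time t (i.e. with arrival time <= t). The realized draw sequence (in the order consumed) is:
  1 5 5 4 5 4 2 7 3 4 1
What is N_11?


2

draw d_1=1: τ_1=5, arrival time A_1=5
draw d_2=5: τ_2=4, arrival time A_2=9
draw d_3=5: τ_3=4, arrival time A_3=13
draw d_4=4: τ_4=1, arrival time A_4=14
draw d_5=5: τ_5=4, arrival time A_5=18
draw d_6=4: τ_6=1, arrival time A_6=19
draw d_7=2: τ_7=3, arrival time A_7=22
draw d_8=7: τ_8=5, arrival time A_8=27
draw d_9=3: τ_9=1, arrival time A_9=28
draw d_10=4: τ_10=1, arrival time A_10=29
draw d_11=1: τ_11=5, arrival time A_11=34
N_t over t=0..11: 0:0 1:0 2:0 3:0 4:0 5:1 6:1 7:1 8:1 9:2 10:2 11:2


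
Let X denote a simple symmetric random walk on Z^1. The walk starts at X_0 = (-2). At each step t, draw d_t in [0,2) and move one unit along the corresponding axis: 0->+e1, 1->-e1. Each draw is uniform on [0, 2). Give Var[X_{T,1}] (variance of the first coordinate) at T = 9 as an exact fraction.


Outcome values over d=0..1: [1, -1]
Σy = 0, Σy² = 2, M = 2
μ = 0/2 = 0,  σ² = 2/2 − (0)² = 1
Independent increments: Var[X_9] = 9·σ² = 9·(1) = 9

9


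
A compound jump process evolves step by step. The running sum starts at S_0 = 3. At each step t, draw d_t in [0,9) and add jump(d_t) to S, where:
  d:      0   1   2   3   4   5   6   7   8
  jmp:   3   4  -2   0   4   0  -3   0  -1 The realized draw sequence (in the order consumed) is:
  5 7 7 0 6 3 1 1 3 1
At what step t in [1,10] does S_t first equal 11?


8

t=0: S=3, d=5, jump=0, S_1=3
t=1: S=3, d=7, jump=0, S_2=3
t=2: S=3, d=7, jump=0, S_3=3
t=3: S=3, d=0, jump=3, S_4=6
t=4: S=6, d=6, jump=-3, S_5=3
t=5: S=3, d=3, jump=0, S_6=3
t=6: S=3, d=1, jump=4, S_7=7
t=7: S=7, d=1, jump=4, S_8=11
t=8: S=11, d=3, jump=0, S_9=11
t=9: S=11, d=1, jump=4, S_10=15


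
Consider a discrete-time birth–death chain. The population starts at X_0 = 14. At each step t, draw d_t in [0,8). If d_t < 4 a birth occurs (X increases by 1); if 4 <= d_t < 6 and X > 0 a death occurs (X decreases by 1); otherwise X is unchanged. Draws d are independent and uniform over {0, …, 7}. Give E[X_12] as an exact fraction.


17

X can drop by at most 1 per step and X_0 = 14 > T = 12, so X_t >= 14 − t >= 2 > 0 for every t <= 12: the floor at 0 (the 'and X > 0' condition) never binds. Hence X_12 = X_0 + Σ_{t<12} Y_t with i.i.d. increments Y_t = y(d_t) ∈ {+1, −1, 0}.
Outcome values over d=0..7: [1, 1, 1, 1, -1, -1, 0, 0]
Σy = 2, Σy² = 6, M = 8
μ = 2/8 = 1/4,  σ² = 6/8 − (1/4)² = 11/16
E[X_12] = 14 + 12·(1/4) = 17
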